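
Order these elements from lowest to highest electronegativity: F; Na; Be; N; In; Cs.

Smaller atoms with higher effective nuclear charge are more electronegative.
Neither a single period nor a single group — weigh both effects.
Na > Cs: they share group 1; the group trend gives Na the larger value.
Be > Na: both effects reinforce here, so Be is clearly the higher of the two.
In > Be: the two effects oppose for this pair; the across-period effect wins (1.78 vs 1.57).
N > In: relative to In, both the across-period and down-group shifts push N's electronegativity up.
F > N: both are in period 2; the period trend gives F the larger value.
Approximate values (Pauling): Be 1.57, N 3.04, F 3.98, Na 0.93, In 1.78, Cs 0.79.
So from lowest to highest: Cs < Na < Be < In < N < F.

Cs, Na, Be, In, N, F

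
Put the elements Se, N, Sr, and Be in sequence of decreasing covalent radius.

Sr > Se > Be > N

Be is in period 2, group 2; N is in period 2, group 15; Se is in period 4, group 16; Sr is in period 5, group 2.
Moving right in a period, electrons are added to the same shell under a stronger nuclear pull, so atoms get smaller; moving down, a new shell is opened and atoms get larger.
These span different periods and groups, so the two trends combine.
Be > N: Be lies to the left of N in period 2, so the across-period effect alone puts Be larger.
Se > Be: the two effects oppose for this pair; the down-group effect wins (116 vs 102 pm).
Sr > Se: relative to Se, both the across-period and down-group shifts push Sr's atomic radius up.
Approximate values (pm): Be 102, N 71, Se 116, Sr 185.
So from largest to smallest: Sr > Se > Be > N.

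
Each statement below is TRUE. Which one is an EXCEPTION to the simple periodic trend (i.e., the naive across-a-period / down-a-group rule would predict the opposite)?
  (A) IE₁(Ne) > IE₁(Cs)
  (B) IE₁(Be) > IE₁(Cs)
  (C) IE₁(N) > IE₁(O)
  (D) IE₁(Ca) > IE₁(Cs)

The general trend: IE₁ increases across a period and decreases down a group.
(A) Ne (period 2, group 18) vs Cs (period 6, group 1): the stated order agrees with the simple trend.
(B) Be (period 2, group 2) vs Cs (period 6, group 1): the stated order agrees with the simple trend.
(C) N (period 2, group 15) vs O (period 2, group 16): the stated order contradicts the simple trend.
(D) Ca (period 4, group 2) vs Cs (period 6, group 1): the stated order agrees with the simple trend.
The exception is (C): pairing an electron in O's 2p⁴ costs repulsion energy, so O ionizes more easily than half-filled N (2p³).

(C)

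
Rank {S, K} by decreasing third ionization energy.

K > S

Consider each +2 ion: S²⁺ still has 4 valence electrons; K²⁺ is already 1 electron into the core.
Pulling an electron out of a noble-gas core costs far more than removing a remaining valence electron, so K sits at the high end of IE_3.
Approximate IE_3 values (kJ/mol): S 3357, K 4420.
Overall IE_3 order: S < K.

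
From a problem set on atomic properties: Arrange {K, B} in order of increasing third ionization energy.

After 2 electrons have been removed, what remains? K²⁺ is already 1 electron into the core; B²⁺ still has 1 valence electron.
Breaking into a closed-shell core is much more expensive than removing a leftover valence electron — K has the largest IE_3 here.
Approximate IE_3 values (kJ/mol): K 4420, B 3660.
Putting it together, IE_3: B < K.

B < K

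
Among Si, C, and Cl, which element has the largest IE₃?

C

After 2 electrons have been removed, what remains? Si²⁺ still has 2 valence electrons; C²⁺ still has 2 valence electrons; Cl²⁺ still has 5 valence electrons.
All are still removing valence electrons, so compare the +2 ions as you would atoms: IE_3 generally rises across a period (higher Z_eff) and falls down a group (larger shell), subject to the usual subshell exceptions.
Valence configurations: Si²⁺ [Ne]3s², C²⁺ [He]2s², Cl²⁺ [Ne]3s²3p³.
Tabulated IE_3 (kJ/mol): Si 3232, C 4620, Cl 3822.
Hence IE_3: Si < Cl < C.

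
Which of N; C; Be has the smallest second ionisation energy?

Be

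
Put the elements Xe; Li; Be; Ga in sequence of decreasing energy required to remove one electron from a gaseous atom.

Xe, Be, Ga, Li

Li is in period 2, group 1; Be is in period 2, group 2; Ga is in period 4, group 13; Xe is in period 5, group 18.
Removing the outermost electron gets harder across a period and easier down a group.
Neither a single period nor a single group — weigh both effects.
Ga > Li: period and group pull opposite ways; the across-period shift dominates (579 vs 520 kJ/mol).
Be > Ga: period and group pull opposite ways; the down-group shift dominates (900 vs 579 kJ/mol).
Xe > Be: period and group pull opposite ways; the across-period shift dominates (1170 vs 900 kJ/mol).
Tabulated first ionization energy (kJ/mol): Li 520, Be 900, Ga 579, Xe 1170.
So from highest to lowest: Xe > Be > Ga > Li.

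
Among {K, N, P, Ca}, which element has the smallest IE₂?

Ca

The second ionization energy removes an electron from the +1 ion. For each element: K⁺ is the bare [Ar] core; N⁺ still has 4 valence electrons; P⁺ still has 4 valence electrons; Ca⁺ still has 1 valence electron.
Breaking into a closed-shell core is much more expensive than removing a leftover valence electron — K has the largest IE_2 here.
Valence configurations: N⁺ [He]2s²2p², P⁺ [Ne]3s²3p², Ca⁺ [Ar]4s¹.
The numbers (kJ/mol): K 3052, N 2856, P 1907, Ca 1145.
So the second ionization energies run Ca < P < N < K.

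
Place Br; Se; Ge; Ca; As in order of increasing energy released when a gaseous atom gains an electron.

Ca < As < Ge < Se < Br

EA tends to increase across a period and decrease down a group, though the pattern is less regular than for IE or radius.
All lie in period 4; the across-period trend (electron affinity increases left to right) applies, with the exception below.
Note the exception: Ge has a higher electron affinity than As, contrary to the simple trend — adding an electron to As's half-filled 4p³ is unfavourable, so Ge (4p²) has the more exothermic EA.
Tabulated electron affinity (kJ/mol): Ca 2, Ge 119, As 78, Se 195, Br 325.
So from lowest to highest: Ca < As < Ge < Se < Br.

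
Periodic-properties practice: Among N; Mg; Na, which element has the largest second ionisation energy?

Na

Consider each +1 ion: N⁺ still has 4 valence electrons; Mg⁺ still has 1 valence electron; Na⁺ is the bare [Ne] core.
Core electrons are held far more tightly than valence electrons, so Na tops the IE_2 order.
Valence configurations: N⁺ [He]2s²2p², Mg⁺ [Ne]3s¹.
Tabulated IE_2 (kJ/mol): N 2856, Mg 1451, Na 4562.
Overall IE_2 order: Mg < N < Na.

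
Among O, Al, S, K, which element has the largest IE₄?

IE_4 is the cost of taking one more electron from the +3 cation: O³⁺ still has 3 valence electrons; Al³⁺ is the bare [Ne] core; S³⁺ still has 3 valence electrons; K³⁺ is already 2 electrons into the core.
Usually core removal costs more than valence removal, but here the competition is close: a tightly held n=2 valence electron can cost more to remove than an n=3 core electron, so the actual values have to decide it.
Valence configurations: O³⁺ [He]2s²2p¹, S³⁺ [Ne]3s²3p¹.
Approximate IE_4 values (kJ/mol): O 7469, Al 11577, S 4556, K 5877.
Putting it together, IE_4: S < K < O < Al.

Al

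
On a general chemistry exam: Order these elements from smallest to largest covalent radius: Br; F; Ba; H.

H is in period 1, group 1; F is in period 2, group 17; Br is in period 4, group 17; Ba is in period 6, group 2.
Atomic radius shrinks across a period as nuclear charge pulls the same shell inward, and grows down a group as new shells are added.
Here both period and group differ, so the two effects have to be weighed against each other.
F > H: period and group pull opposite ways; the down-group shift dominates (64 vs 32 pm).
Br > F: Br sits below F in group 17, so the down-group effect alone puts Br larger.
Ba > Br: relative to Br, both the across-period and down-group shifts push Ba's atomic radius up.
For reference (pm): H 32, F 64, Br 114, Ba 196.
So from smallest to largest: H < F < Br < Ba.

H < F < Br < Ba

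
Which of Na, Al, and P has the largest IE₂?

Na

The second ionization energy removes an electron from the +1 ion. For each element: Na⁺ is the bare [Ne] core; Al⁺ still has 2 valence electrons; P⁺ still has 4 valence electrons.
Core electrons are held far more tightly than valence electrons, so Na tops the IE_2 order.
Valence configurations: Al⁺ [Ne]3s², P⁺ [Ne]3s²3p².
Tabulated IE_2 (kJ/mol): Na 4562, Al 1817, P 1907.
Hence IE_2: Al < P < Na.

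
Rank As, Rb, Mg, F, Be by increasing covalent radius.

Radius decreases left→right (rising Z_eff, same n) and increases top→bottom (higher n).
These span different periods and groups, so the two trends combine.
Be > F: Be lies to the left of F in period 2, so the across-period effect alone puts Be larger.
As > Be: the two effects oppose for this pair; the down-group effect wins (121 vs 102 pm).
Mg > As: period and group pull opposite ways; the across-period shift dominates (139 vs 121 pm).
Rb > Mg: both effects reinforce here, so Rb is clearly the larger of the two.
Approximate values (pm): Be 102, F 64, Mg 139, As 121, Rb 210.
So from smallest to largest: F < Be < As < Mg < Rb.

F < Be < As < Mg < Rb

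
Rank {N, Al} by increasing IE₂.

After 1 electron has been removed, what remains? N⁺ still has 4 valence electrons; Al⁺ still has 2 valence electrons.
All are still removing valence electrons, so compare the +1 ions as you would atoms: IE_2 generally rises across a period (higher Z_eff) and falls down a group (larger shell), subject to the usual subshell exceptions.
Valence configurations: N⁺ [He]2s²2p², Al⁺ [Ne]3s².
Tabulated IE_2 (kJ/mol): N 2856, Al 1817.
Hence IE_2: Al < N.

Al < N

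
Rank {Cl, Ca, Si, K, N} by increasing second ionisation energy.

Ca < Si < Cl < N < K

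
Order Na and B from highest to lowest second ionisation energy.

Na > B

Consider each +1 ion: Na⁺ is the bare [Ne] core; B⁺ still has 2 valence electrons.
Core electrons are held far more tightly than valence electrons, so Na tops the IE_2 order.
The numbers (kJ/mol): Na 4562, B 2427.
So the second ionization energies run B < Na.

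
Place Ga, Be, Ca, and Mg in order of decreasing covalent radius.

Ca > Mg > Ga > Be

Be is in period 2, group 2; Mg is in period 3, group 2; Ca is in period 4, group 2; Ga is in period 4, group 13.
Radius decreases left→right (rising Z_eff, same n) and increases top→bottom (higher n).
Neither a single period nor a single group — weigh both effects.
Ga > Be: the two effects oppose for this pair; the down-group effect wins (124 vs 102 pm).
Mg > Ga: the two effects oppose for this pair; the across-period effect wins (139 vs 124 pm).
Ca > Mg: Ca sits below Mg in group 2, so the down-group effect alone puts Ca larger.
For reference (pm): Be 102, Mg 139, Ca 171, Ga 124.
So from largest to smallest: Ca > Mg > Ga > Be.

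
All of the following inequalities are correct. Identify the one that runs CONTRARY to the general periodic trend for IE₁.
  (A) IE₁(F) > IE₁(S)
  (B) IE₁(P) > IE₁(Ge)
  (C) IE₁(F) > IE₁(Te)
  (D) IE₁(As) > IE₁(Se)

The general trend: IE₁ increases across a period and decreases down a group.
(A) F (period 2, group 17) vs S (period 3, group 16): the stated order agrees with the simple trend.
(B) P (period 3, group 15) vs Ge (period 4, group 14): the stated order agrees with the simple trend.
(C) F (period 2, group 17) vs Te (period 5, group 16): the stated order agrees with the simple trend.
(D) As (period 4, group 15) vs Se (period 4, group 16): the stated order contradicts the simple trend.
The exception is (D): Se (4p⁴) ionizes more easily than half-filled As (4p³).

(D)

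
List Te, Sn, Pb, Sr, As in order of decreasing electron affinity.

As is in period 4, group 15; Sr is in period 5, group 2; Sn is in period 5, group 14; Te is in period 5, group 16; Pb is in period 6, group 14.
Adding an electron releases more energy for atoms nearer the top right (short of the noble gases).
Here both period and group differ, so the two effects have to be weighed against each other.
Pb > Sr: the two effects oppose for this pair; the across-period effect wins (35 vs 5 kJ/mol).
As > Pb: both effects reinforce here, so As is clearly the higher of the two.
Sn > As: this pair runs against the simple trend — see the exception note.
Te > Sn: both are in period 5; the period trend gives Te the larger value.
Note the exception: Sn has a higher electron affinity than As, contrary to the simple trend — adding an electron to As's half-filled np³ subshell costs electron-pairing energy.
Tabulated electron affinity (kJ/mol): As 78, Sr 5, Sn 107, Te 190, Pb 35.
So from highest to lowest: Te > Sn > As > Pb > Sr.

Te > Sn > As > Pb > Sr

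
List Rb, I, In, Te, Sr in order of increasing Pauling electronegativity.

Rb is in period 5, group 1; Sr is in period 5, group 2; In is in period 5, group 13; Te is in period 5, group 16; I is in period 5, group 17.
Atoms toward the upper right of the periodic table pull bonding electrons most strongly.
All lie in period 5, so electronegativity increases left to right.
So from lowest to highest: Rb < Sr < In < Te < I.

Rb, Sr, In, Te, I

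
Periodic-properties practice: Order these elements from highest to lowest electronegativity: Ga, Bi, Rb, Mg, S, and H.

S, H, Bi, Ga, Mg, Rb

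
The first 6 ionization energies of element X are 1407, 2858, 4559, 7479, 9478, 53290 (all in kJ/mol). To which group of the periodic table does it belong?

Group 15

Look for the largest jump between consecutive ionization energies: IE6/IE5 ≈ 5.6, far larger than any earlier ratio.
That jump marks the point where a core electron is being removed. So the atom has 5 valence electrons.
A main-group element with 5 valence electrons is in group 15.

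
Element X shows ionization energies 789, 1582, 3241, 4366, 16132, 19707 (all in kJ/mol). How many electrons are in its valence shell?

4

Look for the largest jump between consecutive ionization energies: IE5/IE4 ≈ 3.7, far larger than any earlier ratio.
That jump marks the point where a core electron is being removed. So the atom has 4 valence electrons.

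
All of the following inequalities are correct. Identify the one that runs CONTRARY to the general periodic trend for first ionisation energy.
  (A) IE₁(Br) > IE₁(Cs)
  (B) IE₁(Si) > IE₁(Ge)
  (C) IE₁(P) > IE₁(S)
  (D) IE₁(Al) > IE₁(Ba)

The general trend: first ionisation energy increases across a period and decreases down a group.
(A) Br (period 4, group 17) vs Cs (period 6, group 1): the stated order agrees with the simple trend.
(B) Si (period 3, group 14) vs Ge (period 4, group 14): the stated order agrees with the simple trend.
(C) P (period 3, group 15) vs S (period 3, group 16): the stated order contradicts the simple trend.
(D) Al (period 3, group 13) vs Ba (period 6, group 2): the stated order agrees with the simple trend.
The exception is (C): S (3p⁴) ionizes more easily than half-filled P (3p³) because the paired 3p electron in S is pushed out by e⁻–e⁻ repulsion.

(C)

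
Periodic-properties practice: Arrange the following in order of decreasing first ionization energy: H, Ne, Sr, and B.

H is in period 1, group 1; B is in period 2, group 13; Ne is in period 2, group 18; Sr is in period 5, group 2.
Across a period the outer electron is held more tightly (higher IE₁); down a group it sits in a higher shell, more shielded, and comes off more easily.
Neither a single period nor a single group — weigh both effects.
B > Sr: both effects reinforce here, so B is clearly the higher of the two.
H > B: the two effects oppose for this pair; the down-group effect wins (1312 vs 801 kJ/mol).
Ne > H: period and group pull opposite ways; the across-period shift dominates (2081 vs 1312 kJ/mol).
Approximate values (kJ/mol): H 1312, B 801, Ne 2081, Sr 550.
So from highest to lowest: Ne > H > B > Sr.

Ne > H > B > Sr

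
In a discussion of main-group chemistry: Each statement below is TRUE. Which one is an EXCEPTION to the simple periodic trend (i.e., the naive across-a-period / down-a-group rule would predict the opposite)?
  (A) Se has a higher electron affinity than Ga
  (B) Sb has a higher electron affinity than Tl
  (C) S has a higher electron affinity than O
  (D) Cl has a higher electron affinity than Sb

(C)

The general trend: electron affinity increases across a period and decreases down a group.
(A) Se (period 4, group 16) vs Ga (period 4, group 13): the stated order agrees with the simple trend.
(B) Sb (period 5, group 15) vs Tl (period 6, group 13): the stated order agrees with the simple trend.
(C) S (period 3, group 16) vs O (period 2, group 16): the stated order contradicts the simple trend.
(D) Cl (period 3, group 17) vs Sb (period 5, group 15): the stated order agrees with the simple trend.
The exception is (C): the compact 2p subshell of O repels the added electron more than S's larger 3p does.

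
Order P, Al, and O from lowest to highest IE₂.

Consider each +1 ion: P⁺ still has 4 valence electrons; Al⁺ still has 2 valence electrons; O⁺ still has 5 valence electrons.
All are still removing valence electrons, so compare the +1 ions as you would atoms: IE_2 generally rises across a period (higher Z_eff) and falls down a group (larger shell), subject to the usual subshell exceptions.
Valence configurations: P⁺ [Ne]3s²3p², Al⁺ [Ne]3s², O⁺ [He]2s²2p³.
The numbers (kJ/mol): P 1907, Al 1817, O 3388.
Overall IE_2 order: Al < P < O.

Al < P < O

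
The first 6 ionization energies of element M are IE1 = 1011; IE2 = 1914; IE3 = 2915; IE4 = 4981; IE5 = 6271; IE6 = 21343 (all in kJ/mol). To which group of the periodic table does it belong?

Group 15

Look for the largest jump between consecutive ionization energies: IE6/IE5 ≈ 3.4, far larger than any earlier ratio.
That jump marks the point where a core electron is being removed. So the atom has 5 valence electrons.
A main-group element with 5 valence electrons is in group 15.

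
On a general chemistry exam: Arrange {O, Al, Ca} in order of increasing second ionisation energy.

The second ionization energy removes an electron from the +1 ion. For each element: O⁺ still has 5 valence electrons; Al⁺ still has 2 valence electrons; Ca⁺ still has 1 valence electron.
All are still removing valence electrons, so compare the +1 ions as you would atoms: IE_2 generally rises across a period (higher Z_eff) and falls down a group (larger shell), subject to the usual subshell exceptions.
Valence configurations: O⁺ [He]2s²2p³, Al⁺ [Ne]3s², Ca⁺ [Ar]4s¹.
The numbers (kJ/mol): O 3388, Al 1817, Ca 1145.
Overall IE_2 order: Ca < Al < O.

Ca < Al < O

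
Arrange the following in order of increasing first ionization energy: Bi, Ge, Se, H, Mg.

H is in period 1, group 1; Mg is in period 3, group 2; Ge is in period 4, group 14; Se is in period 4, group 16; Bi is in period 6, group 15.
Removing the outermost electron gets harder across a period and easier down a group.
Here both period and group differ, so the two effects have to be weighed against each other.
Mg > Bi: period and group pull opposite ways; the down-group shift dominates (738 vs 703 kJ/mol).
Ge > Mg: the two effects oppose for this pair; the across-period effect wins (762 vs 738 kJ/mol).
Se > Ge: both are in period 4; the period trend gives Se the larger value.
H > Se: period and group pull opposite ways; the down-group shift dominates (1312 vs 941 kJ/mol).
Tabulated first ionization energy (kJ/mol): H 1312, Mg 738, Ge 762, Se 941, Bi 703.
So from lowest to highest: Bi < Mg < Ge < Se < H.

Bi < Mg < Ge < Se < H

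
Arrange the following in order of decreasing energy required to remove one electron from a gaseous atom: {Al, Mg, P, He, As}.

IE₁ increases left→right with effective nuclear charge and decreases top→bottom as the valence shell moves farther out.
Here both period and group differ, so the two effects have to be weighed against each other.
Mg > Al: this pair runs against the simple trend — see the exception note.
As > Mg: period and group pull opposite ways; the across-period shift dominates (947 vs 738 kJ/mol).
P > As: they share group 15; the group trend gives P the larger value.
He > P: relative to P, both the across-period and down-group shifts push He's first ionization energy up.
Note the exception: Mg has a higher first ionization energy than Al, contrary to the simple trend — Al's single 3p electron is easier to remove than one from Mg's filled 3s².
Tabulated first ionization energy (kJ/mol): He 2372, Mg 738, Al 578, P 1012, As 947.
So from highest to lowest: He > P > As > Mg > Al.

He > P > As > Mg > Al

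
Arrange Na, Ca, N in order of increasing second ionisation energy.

Ca, N, Na

IE_2 is the cost of taking one more electron from the +1 cation: Na⁺ is the bare [Ne] core; Ca⁺ still has 1 valence electron; N⁺ still has 4 valence electrons.
Breaking into a closed-shell core is much more expensive than removing a leftover valence electron — Na has the largest IE_2 here.
Valence configurations: Ca⁺ [Ar]4s¹, N⁺ [He]2s²2p².
The numbers (kJ/mol): Na 4562, Ca 1145, N 2856.
Overall IE_2 order: Ca < N < Na.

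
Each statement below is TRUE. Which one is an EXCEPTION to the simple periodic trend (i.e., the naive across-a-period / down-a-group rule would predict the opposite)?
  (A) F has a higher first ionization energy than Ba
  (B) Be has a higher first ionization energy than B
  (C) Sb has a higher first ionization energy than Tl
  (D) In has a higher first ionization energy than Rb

(B)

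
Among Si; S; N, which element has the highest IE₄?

N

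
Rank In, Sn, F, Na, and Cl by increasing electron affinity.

F is in period 2, group 17; Na is in period 3, group 1; Cl is in period 3, group 17; In is in period 5, group 13; Sn is in period 5, group 14.
Adding an electron releases more energy for atoms nearer the top right (short of the noble gases).
These span different periods and groups, so the two trends combine.
Na > In: period and group pull opposite ways; the down-group shift dominates (53 vs 29 kJ/mol).
Sn > Na: period and group pull opposite ways; the across-period shift dominates (107 vs 53 kJ/mol).
F > Sn: relative to Sn, both the across-period and down-group shifts push F's electron affinity up.
Cl > F: this pair runs against the simple trend — see the exception note.
Note the exception: Cl has a higher electron affinity than F, contrary to the simple trend — F's small 2p subshell makes the incoming electron feel strong e⁻–e⁻ repulsion, so Cl actually releases more energy on gaining an electron.
For reference (kJ/mol): F 328, Na 53, Cl 349, In 29, Sn 107.
So from lowest to highest: In < Na < Sn < F < Cl.

In, Na, Sn, F, Cl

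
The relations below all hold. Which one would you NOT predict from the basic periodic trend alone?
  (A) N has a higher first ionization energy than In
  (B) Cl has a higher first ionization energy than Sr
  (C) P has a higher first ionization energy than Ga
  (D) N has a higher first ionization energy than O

(D)

The general trend: first ionization energy increases across a period and decreases down a group.
(A) N (period 2, group 15) vs In (period 5, group 13): the stated order agrees with the simple trend.
(B) Cl (period 3, group 17) vs Sr (period 5, group 2): the stated order agrees with the simple trend.
(C) P (period 3, group 15) vs Ga (period 4, group 13): the stated order agrees with the simple trend.
(D) N (period 2, group 15) vs O (period 2, group 16): the stated order contradicts the simple trend.
The exception is (D): pairing an electron in O's 2p⁴ costs repulsion energy, so O ionizes more easily than half-filled N (2p³).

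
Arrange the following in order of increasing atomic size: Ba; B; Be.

Atomic radius shrinks across a period as nuclear charge pulls the same shell inward, and grows down a group as new shells are added.
These span different periods and groups, so the two trends combine.
Be > B: both are in period 2; the period trend gives Be the larger value.
Ba > Be: Ba sits below Be in group 2, so the down-group effect alone puts Ba larger.
For reference (pm): Be 102, B 85, Ba 196.
So from smallest to largest: B < Be < Ba.

B < Be < Ba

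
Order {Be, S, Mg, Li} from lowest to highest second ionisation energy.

Mg, Be, S, Li

IE_2 is the cost of taking one more electron from the +1 cation: Be⁺ still has 1 valence electron; S⁺ still has 5 valence electrons; Mg⁺ still has 1 valence electron; Li⁺ is the bare [He] core.
Breaking into a closed-shell core is much more expensive than removing a leftover valence electron — Li has the largest IE_2 here.
Valence configurations: Be⁺ [He]2s¹, S⁺ [Ne]3s²3p³, Mg⁺ [Ne]3s¹.
Approximate IE_2 values (kJ/mol): Be 1757, S 2252, Mg 1451, Li 7298.
Hence IE_2: Mg < Be < S < Li.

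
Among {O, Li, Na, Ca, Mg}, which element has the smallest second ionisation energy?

Ca

Consider each +1 ion: O⁺ still has 5 valence electrons; Li⁺ is the bare [He] core; Na⁺ is the bare [Ne] core; Ca⁺ still has 1 valence electron; Mg⁺ still has 1 valence electron.
Core electrons are held far more tightly than valence electrons, so Na and Li top the IE_2 order.
Valence configurations: O⁺ [He]2s²2p³, Ca⁺ [Ar]4s¹, Mg⁺ [Ne]3s¹.
The numbers (kJ/mol): O 3388, Li 7298, Na 4562, Ca 1145, Mg 1451.
Overall IE_2 order: Ca < Mg < O < Na < Li.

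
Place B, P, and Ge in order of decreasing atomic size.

Ge, P, B

B is in period 2, group 13; P is in period 3, group 15; Ge is in period 4, group 14.
Atomic radius shrinks across a period as nuclear charge pulls the same shell inward, and grows down a group as new shells are added.
These span different periods and groups, so the two trends combine.
P > B: the two effects oppose for this pair; the down-group effect wins (111 vs 85 pm).
Ge > P: both effects reinforce here, so Ge is clearly the larger of the two.
Approximate values (pm): B 85, P 111, Ge 121.
So from largest to smallest: Ge > P > B.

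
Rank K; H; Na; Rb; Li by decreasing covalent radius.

H is in period 1, group 1; Li is in period 2, group 1; Na is in period 3, group 1; K is in period 4, group 1; Rb is in period 5, group 1.
Moving right in a period, electrons are added to the same shell under a stronger nuclear pull, so atoms get smaller; moving down, a new shell is opened and atoms get larger.
All are in group 1, so atomic radius increases down the group.
So from largest to smallest: Rb > K > Na > Li > H.

Rb, K, Na, Li, H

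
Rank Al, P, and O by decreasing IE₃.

O, P, Al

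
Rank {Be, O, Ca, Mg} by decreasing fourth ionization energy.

Be, Mg, O, Ca

The fourth ionization energy removes an electron from the +3 ion. For each element: Be³⁺ is already 1 electron into the core; O³⁺ still has 3 valence electrons; Ca³⁺ is already 1 electron into the core; Mg³⁺ is already 1 electron into the core.
Usually core removal costs more than valence removal, but here the competition is close: a tightly held n=2 valence electron can cost more to remove than an n=3 core electron, so the actual values have to decide it.
The numbers (kJ/mol): Be 21007, O 7469, Ca 6491, Mg 10543.
Putting it together, IE_4: Ca < O < Mg < Be.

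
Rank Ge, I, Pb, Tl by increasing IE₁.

Tl < Pb < Ge < I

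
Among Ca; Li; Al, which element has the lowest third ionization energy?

IE_3 is the cost of taking one more electron from the +2 cation: Ca²⁺ is the bare [Ar] core; Li²⁺ is already 1 electron into the core; Al²⁺ still has 1 valence electron.
Core electrons are held far more tightly than valence electrons, so Ca and Li top the IE_3 order.
Approximate IE_3 values (kJ/mol): Ca 4912, Li 11815, Al 2745.
Hence IE_3: Al < Ca < Li.

Al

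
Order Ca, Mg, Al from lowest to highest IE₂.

After 1 electron has been removed, what remains? Ca⁺ still has 1 valence electron; Mg⁺ still has 1 valence electron; Al⁺ still has 2 valence electrons.
All are still removing valence electrons, so compare the +1 ions as you would atoms: IE_2 generally rises across a period (higher Z_eff) and falls down a group (larger shell), subject to the usual subshell exceptions.
Valence configurations: Ca⁺ [Ar]4s¹, Mg⁺ [Ne]3s¹, Al⁺ [Ne]3s².
The numbers (kJ/mol): Ca 1145, Mg 1451, Al 1817.
So the second ionization energies run Ca < Mg < Al.

Ca < Mg < Al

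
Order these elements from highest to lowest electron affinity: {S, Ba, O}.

S > O > Ba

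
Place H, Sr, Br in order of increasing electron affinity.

H is in period 1, group 1; Br is in period 4, group 17; Sr is in period 5, group 2.
Atoms with high Z_eff and room in the valence shell (especially the halogens) have the most exothermic electron affinities.
These span different periods and groups, so the two trends combine.
H > Sr: period and group pull opposite ways; the down-group shift dominates (73 vs 5 kJ/mol).
Br > H: period and group pull opposite ways; the across-period shift dominates (325 vs 73 kJ/mol).
For reference (kJ/mol): H 73, Br 325, Sr 5.
So from lowest to highest: Sr < H < Br.

Sr < H < Br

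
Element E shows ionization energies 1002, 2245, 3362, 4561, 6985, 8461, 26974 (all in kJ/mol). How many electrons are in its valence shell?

6

Look for the largest jump between consecutive ionization energies: IE7/IE6 ≈ 3.2, far larger than any earlier ratio.
That jump marks the point where a core electron is being removed. So the atom has 6 valence electrons.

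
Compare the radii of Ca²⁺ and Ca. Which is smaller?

Forming Ca²⁺ removes 2 electrons from Ca. Fewer electrons for the same nuclear charge means less shielding and a higher Z_eff on the remaining electrons, and for main-group metals the entire outer shell is lost.
A cation is smaller than its parent atom: Ca²⁺ < Ca.

Ca²⁺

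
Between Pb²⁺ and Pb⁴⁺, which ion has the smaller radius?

Pb⁴⁺

Both ions have Z = 82 protons, but Pb⁴⁺ has lost more electrons, so its remaining electrons feel a larger effective nuclear charge per electron and are pulled in more tightly.
Higher positive charge → smaller ion, so Pb²⁺ > Pb⁴⁺.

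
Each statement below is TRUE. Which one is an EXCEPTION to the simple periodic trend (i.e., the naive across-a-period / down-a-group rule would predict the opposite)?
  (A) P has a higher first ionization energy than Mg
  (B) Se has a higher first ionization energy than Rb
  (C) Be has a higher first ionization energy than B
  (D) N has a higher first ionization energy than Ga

The general trend: first ionization energy increases across a period and decreases down a group.
(A) P (period 3, group 15) vs Mg (period 3, group 2): the stated order agrees with the simple trend.
(B) Se (period 4, group 16) vs Rb (period 5, group 1): the stated order agrees with the simple trend.
(C) Be (period 2, group 2) vs B (period 2, group 13): the stated order contradicts the simple trend.
(D) N (period 2, group 15) vs Ga (period 4, group 13): the stated order agrees with the simple trend.
The exception is (C): removing B's lone 2p electron is easier than breaking Be's filled 2s².

(C)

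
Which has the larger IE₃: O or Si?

The third ionization energy removes an electron from the +2 ion. For each element: O²⁺ still has 4 valence electrons; Si²⁺ still has 2 valence electrons.
All are still removing valence electrons, so compare the +2 ions as you would atoms: IE_3 generally rises across a period (higher Z_eff) and falls down a group (larger shell), subject to the usual subshell exceptions.
Valence configurations: O²⁺ [He]2s²2p², Si²⁺ [Ne]3s².
Approximate IE_3 values (kJ/mol): O 5300, Si 3232.
So the third ionization energies run Si < O.

O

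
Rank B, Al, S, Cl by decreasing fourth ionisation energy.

B > Al > Cl > S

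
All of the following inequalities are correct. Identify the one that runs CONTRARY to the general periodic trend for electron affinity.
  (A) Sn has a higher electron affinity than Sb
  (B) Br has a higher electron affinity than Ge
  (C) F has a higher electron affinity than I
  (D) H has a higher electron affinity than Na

(A)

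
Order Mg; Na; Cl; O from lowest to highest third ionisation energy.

Consider each +2 ion: Mg²⁺ is the bare [Ne] core; Na²⁺ is already 1 electron into the core; Cl²⁺ still has 5 valence electrons; O²⁺ still has 4 valence electrons.
Core electrons are held far more tightly than valence electrons, so Na and Mg top the IE_3 order.
Valence configurations: Cl²⁺ [Ne]3s²3p³, O²⁺ [He]2s²2p².
The numbers (kJ/mol): Mg 7733, Na 6910, Cl 3822, O 5300.
So the third ionization energies run Cl < O < Na < Mg.

Cl < O < Na < Mg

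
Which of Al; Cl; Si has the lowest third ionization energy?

Consider each +2 ion: Al²⁺ still has 1 valence electron; Cl²⁺ still has 5 valence electrons; Si²⁺ still has 2 valence electrons.
All are still removing valence electrons, so compare the +2 ions as you would atoms: IE_3 generally rises across a period (higher Z_eff) and falls down a group (larger shell), subject to the usual subshell exceptions.
Valence configurations: Al²⁺ [Ne]3s¹, Cl²⁺ [Ne]3s²3p³, Si²⁺ [Ne]3s².
The numbers (kJ/mol): Al 2745, Cl 3822, Si 3232.
Hence IE_3: Al < Si < Cl.

Al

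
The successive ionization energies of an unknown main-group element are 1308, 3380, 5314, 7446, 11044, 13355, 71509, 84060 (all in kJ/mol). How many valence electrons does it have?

6

Look for the largest jump between consecutive ionization energies: IE7/IE6 ≈ 5.4, far larger than any earlier ratio.
That jump marks the point where a core electron is being removed. So the atom has 6 valence electrons.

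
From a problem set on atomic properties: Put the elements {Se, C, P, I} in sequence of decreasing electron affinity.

C is in period 2, group 14; P is in period 3, group 15; Se is in period 4, group 16; I is in period 5, group 17.
Electron affinity generally becomes more exothermic across a period toward the halogens and less exothermic down a group.
These sit on a diagonal, where the across-period and down-group effects partly cancel.
C > P: the two effects oppose for this pair; the down-group effect wins (122 vs 72 kJ/mol).
Se > C: period and group pull opposite ways; the across-period shift dominates (195 vs 122 kJ/mol).
I > Se: period and group pull opposite ways; the across-period shift dominates (295 vs 195 kJ/mol).
Tabulated electron affinity (kJ/mol): C 122, P 72, Se 195, I 295.
So from highest to lowest: I > Se > C > P.

I, Se, C, P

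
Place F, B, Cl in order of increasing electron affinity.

B < F < Cl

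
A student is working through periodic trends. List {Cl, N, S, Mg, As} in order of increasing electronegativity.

Mg < As < S < N < Cl

N is in period 2, group 15; Mg is in period 3, group 2; S is in period 3, group 16; Cl is in period 3, group 17; As is in period 4, group 15.
EN rises left→right (higher Z_eff, smaller atoms) and falls top→bottom (larger, more shielded atoms).
Neither a single period nor a single group — weigh both effects.
As > Mg: period and group pull opposite ways; the across-period shift dominates (2.18 vs 1.31).
S > As: both effects reinforce here, so S is clearly the higher of the two.
N > S: the two effects oppose for this pair; the down-group effect wins (3.04 vs 2.58).
Cl > N: period and group pull opposite ways; the across-period shift dominates (3.16 vs 3.04).
Approximate values (Pauling): N 3.04, Mg 1.31, S 2.58, Cl 3.16, As 2.18.
So from lowest to highest: Mg < As < S < N < Cl.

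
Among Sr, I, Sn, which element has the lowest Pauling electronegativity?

Sr

Sr is in period 5, group 2; Sn is in period 5, group 14; I is in period 5, group 17.
Electronegativity increases across a period and decreases down a group, tracking effective nuclear charge and atomic size.
All lie in period 5, so electronegativity increases left to right.
The lowest Pauling electronegativity among these belongs to Sr.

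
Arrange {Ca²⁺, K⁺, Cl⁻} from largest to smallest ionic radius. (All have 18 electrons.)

All of these have 18 electrons, so size is governed by nuclear charge alone: the more protons, the stronger the pull on the same electron cloud, and the smaller the ion.
Nuclear charges: Ca²⁺ (Z=20), K⁺ (Z=19), Cl⁻ (Z=17).
Largest to smallest: Cl⁻ > K⁺ > Ca²⁺.

Cl⁻ > K⁺ > Ca²⁺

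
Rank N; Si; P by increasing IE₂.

After 1 electron has been removed, what remains? N⁺ still has 4 valence electrons; Si⁺ still has 3 valence electrons; P⁺ still has 4 valence electrons.
All are still removing valence electrons, so compare the +1 ions as you would atoms: IE_2 generally rises across a period (higher Z_eff) and falls down a group (larger shell), subject to the usual subshell exceptions.
Valence configurations: N⁺ [He]2s²2p², Si⁺ [Ne]3s²3p¹, P⁺ [Ne]3s²3p².
Tabulated IE_2 (kJ/mol): N 2856, Si 1577, P 1907.
Overall IE_2 order: Si < P < N.

Si, P, N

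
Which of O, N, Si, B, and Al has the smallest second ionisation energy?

Si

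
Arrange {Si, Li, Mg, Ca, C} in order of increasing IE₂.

Ca, Mg, Si, C, Li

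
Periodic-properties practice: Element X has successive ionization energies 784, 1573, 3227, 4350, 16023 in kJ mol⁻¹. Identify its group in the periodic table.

Look for the largest jump between consecutive ionization energies: IE5/IE4 ≈ 3.7, far larger than any earlier ratio.
That jump marks the point where a core electron is being removed. So the atom has 4 valence electrons.
A main-group element with 4 valence electrons is in group 14.

Group 14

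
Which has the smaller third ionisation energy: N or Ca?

N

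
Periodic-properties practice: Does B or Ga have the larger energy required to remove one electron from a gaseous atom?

B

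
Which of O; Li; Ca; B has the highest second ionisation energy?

Li

IE_2 is the cost of taking one more electron from the +1 cation: O⁺ still has 5 valence electrons; Li⁺ is the bare [He] core; Ca⁺ still has 1 valence electron; B⁺ still has 2 valence electrons.
Pulling an electron out of a noble-gas core costs far more than removing a remaining valence electron, so Li sits at the high end of IE_2.
Valence configurations: O⁺ [He]2s²2p³, Ca⁺ [Ar]4s¹, B⁺ [He]2s².
The numbers (kJ/mol): O 3388, Li 7298, Ca 1145, B 2427.
So the second ionization energies run Ca < B < O < Li.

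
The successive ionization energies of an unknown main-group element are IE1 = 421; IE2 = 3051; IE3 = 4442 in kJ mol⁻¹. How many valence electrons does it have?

1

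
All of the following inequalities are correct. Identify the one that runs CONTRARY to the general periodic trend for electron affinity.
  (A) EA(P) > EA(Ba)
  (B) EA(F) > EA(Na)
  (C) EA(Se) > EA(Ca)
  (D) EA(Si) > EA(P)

(D)

The general trend: electron affinity increases across a period and decreases down a group.
(A) P (period 3, group 15) vs Ba (period 6, group 2): the stated order agrees with the simple trend.
(B) F (period 2, group 17) vs Na (period 3, group 1): the stated order agrees with the simple trend.
(C) Se (period 4, group 16) vs Ca (period 4, group 2): the stated order agrees with the simple trend.
(D) Si (period 3, group 14) vs P (period 3, group 15): the stated order contradicts the simple trend.
The exception is (D): adding an electron to P's half-filled 3p³ is unfavourable, so Si (3p²) has the more exothermic EA.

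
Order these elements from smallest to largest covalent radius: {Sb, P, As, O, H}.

H is in period 1, group 1; O is in period 2, group 16; P is in period 3, group 15; As is in period 4, group 15; Sb is in period 5, group 15.
Moving right in a period, electrons are added to the same shell under a stronger nuclear pull, so atoms get smaller; moving down, a new shell is opened and atoms get larger.
These span different periods and groups, so the two trends combine.
O > H: the two effects oppose for this pair; the down-group effect wins (63 vs 32 pm).
P > O: both effects reinforce here, so P is clearly the larger of the two.
As > P: As sits below P in group 15, so the down-group effect alone puts As larger.
Sb > As: Sb sits below As in group 15, so the down-group effect alone puts Sb larger.
Approximate values (pm): H 32, O 63, P 111, As 121, Sb 140.
So from smallest to largest: H < O < P < As < Sb.

H < O < P < As < Sb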